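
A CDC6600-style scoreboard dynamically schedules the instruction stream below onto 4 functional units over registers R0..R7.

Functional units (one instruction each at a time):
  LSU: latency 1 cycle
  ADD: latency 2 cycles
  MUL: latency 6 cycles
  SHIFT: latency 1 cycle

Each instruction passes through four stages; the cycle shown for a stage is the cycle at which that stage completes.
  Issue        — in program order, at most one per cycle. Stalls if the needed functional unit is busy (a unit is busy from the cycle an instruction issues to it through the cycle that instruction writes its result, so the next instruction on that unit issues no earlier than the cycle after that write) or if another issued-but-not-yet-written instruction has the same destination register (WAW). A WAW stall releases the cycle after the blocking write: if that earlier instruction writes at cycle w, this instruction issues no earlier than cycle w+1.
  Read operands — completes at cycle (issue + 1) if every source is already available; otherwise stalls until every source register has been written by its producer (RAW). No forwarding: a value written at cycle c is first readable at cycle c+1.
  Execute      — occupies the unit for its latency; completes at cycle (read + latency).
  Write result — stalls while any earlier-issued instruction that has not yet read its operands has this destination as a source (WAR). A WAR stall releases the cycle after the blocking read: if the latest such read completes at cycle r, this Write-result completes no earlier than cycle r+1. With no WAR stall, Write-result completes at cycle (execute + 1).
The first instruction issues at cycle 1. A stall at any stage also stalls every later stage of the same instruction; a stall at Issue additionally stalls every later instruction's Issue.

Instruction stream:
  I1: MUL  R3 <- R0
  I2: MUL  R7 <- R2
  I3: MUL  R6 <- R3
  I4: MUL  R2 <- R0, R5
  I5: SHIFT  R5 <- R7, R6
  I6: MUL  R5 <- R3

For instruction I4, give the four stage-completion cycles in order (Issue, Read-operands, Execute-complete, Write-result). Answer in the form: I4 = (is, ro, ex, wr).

I4 = (28, 29, 35, 36)

c1: issue I1 (MUL)
c2: I1 read-ops
c8: I1 finished on MUL
c9: I1→R3
c10: issue I2 (MUL)
c11: I2 read-ops
c17: I2 finished on MUL
c18: I2→R7
c19: issue I3 (MUL)
c20: I3 read-ops
c26: I3 finished on MUL
c27: I3→R6
c28: issue I4 (MUL)
c29: I4 read-ops · issue I5 (SHIFT)
c30: I5 read-ops
c31: I5 finished on SHIFT
c32: I5→R5
c35: I4 finished on MUL
c36: I4→R2
c37: issue I6 (MUL)
c38: I6 read-ops
c44: I6 finished on MUL
c45: I6→R5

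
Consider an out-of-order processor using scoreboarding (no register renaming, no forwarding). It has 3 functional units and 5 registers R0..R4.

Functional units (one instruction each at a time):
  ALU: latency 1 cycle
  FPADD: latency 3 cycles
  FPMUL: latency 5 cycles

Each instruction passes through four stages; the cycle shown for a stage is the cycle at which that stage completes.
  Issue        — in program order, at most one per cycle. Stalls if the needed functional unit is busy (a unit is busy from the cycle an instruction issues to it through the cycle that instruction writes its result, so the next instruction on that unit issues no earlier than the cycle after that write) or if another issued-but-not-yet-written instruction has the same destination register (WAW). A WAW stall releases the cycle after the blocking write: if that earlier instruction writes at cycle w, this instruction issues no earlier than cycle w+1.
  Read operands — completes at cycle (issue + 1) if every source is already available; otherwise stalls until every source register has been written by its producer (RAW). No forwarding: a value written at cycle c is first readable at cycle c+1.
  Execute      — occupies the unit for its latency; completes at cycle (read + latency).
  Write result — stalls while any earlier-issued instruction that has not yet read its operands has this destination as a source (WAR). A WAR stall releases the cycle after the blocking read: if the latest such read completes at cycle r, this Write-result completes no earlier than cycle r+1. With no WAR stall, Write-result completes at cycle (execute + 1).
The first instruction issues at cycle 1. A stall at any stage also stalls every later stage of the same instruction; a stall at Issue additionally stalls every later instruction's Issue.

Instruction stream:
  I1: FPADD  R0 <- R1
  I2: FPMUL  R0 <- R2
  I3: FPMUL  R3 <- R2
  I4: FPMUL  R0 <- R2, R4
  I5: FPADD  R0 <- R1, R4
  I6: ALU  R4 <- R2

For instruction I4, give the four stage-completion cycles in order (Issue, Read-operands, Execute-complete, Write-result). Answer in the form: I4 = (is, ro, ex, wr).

I4 = (23, 24, 29, 30)

I1: IS=1 RO=2 EX=5 WR=6
I2: IS=7 RO=8 EX=13 WR=14  [WAW R0: wait I1 write@6]
I3: IS=15 RO=16 EX=21 WR=22  [struct: FPMUL busy until I2 writes@14]
I4: IS=23 RO=24 EX=29 WR=30  [struct: FPMUL busy until I3 writes@22]
I5: IS=31 RO=32 EX=35 WR=36  [WAW R0: wait I4 write@30]
I6: IS=32 RO=33 EX=34 WR=35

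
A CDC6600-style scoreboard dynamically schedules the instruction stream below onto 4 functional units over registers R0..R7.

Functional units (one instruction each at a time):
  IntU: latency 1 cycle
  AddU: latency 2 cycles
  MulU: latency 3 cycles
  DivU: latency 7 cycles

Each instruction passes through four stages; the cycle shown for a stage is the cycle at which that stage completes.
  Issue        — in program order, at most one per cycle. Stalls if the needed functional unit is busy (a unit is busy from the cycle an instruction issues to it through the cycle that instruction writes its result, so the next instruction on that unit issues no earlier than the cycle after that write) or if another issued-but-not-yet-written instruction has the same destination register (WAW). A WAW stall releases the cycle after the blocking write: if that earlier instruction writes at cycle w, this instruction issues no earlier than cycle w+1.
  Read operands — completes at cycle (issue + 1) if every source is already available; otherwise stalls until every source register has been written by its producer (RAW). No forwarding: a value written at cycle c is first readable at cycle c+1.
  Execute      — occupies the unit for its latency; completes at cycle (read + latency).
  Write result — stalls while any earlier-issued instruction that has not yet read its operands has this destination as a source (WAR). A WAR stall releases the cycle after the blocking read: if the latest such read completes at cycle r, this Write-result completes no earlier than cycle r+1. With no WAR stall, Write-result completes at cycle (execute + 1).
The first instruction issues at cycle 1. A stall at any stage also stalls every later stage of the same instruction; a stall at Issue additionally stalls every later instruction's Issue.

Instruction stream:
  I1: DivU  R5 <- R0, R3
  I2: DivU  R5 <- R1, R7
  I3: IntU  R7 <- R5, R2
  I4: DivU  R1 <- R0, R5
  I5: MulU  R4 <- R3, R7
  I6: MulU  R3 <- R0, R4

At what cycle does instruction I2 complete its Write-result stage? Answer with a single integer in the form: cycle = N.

[1] issue I1 (DivU)
[2] I1 read-ops
[9] I1 finished on DivU
[10] I1→R5
[11] issue I2 (DivU)
[12] I2 read-ops; issue I3 (IntU)
[19] I2 finished on DivU
[20] I2→R5
[21] I3 read-ops; issue I4 (DivU)
[22] I3 finished on IntU; I4 read-ops; issue I5 (MulU)
[23] I3→R7
[24] I5 read-ops
[27] I5 finished on MulU
[28] I5→R4
[29] I4 finished on DivU; issue I6 (MulU)
[30] I4→R1; I6 read-ops
[33] I6 finished on MulU
[34] I6→R3

cycle = 20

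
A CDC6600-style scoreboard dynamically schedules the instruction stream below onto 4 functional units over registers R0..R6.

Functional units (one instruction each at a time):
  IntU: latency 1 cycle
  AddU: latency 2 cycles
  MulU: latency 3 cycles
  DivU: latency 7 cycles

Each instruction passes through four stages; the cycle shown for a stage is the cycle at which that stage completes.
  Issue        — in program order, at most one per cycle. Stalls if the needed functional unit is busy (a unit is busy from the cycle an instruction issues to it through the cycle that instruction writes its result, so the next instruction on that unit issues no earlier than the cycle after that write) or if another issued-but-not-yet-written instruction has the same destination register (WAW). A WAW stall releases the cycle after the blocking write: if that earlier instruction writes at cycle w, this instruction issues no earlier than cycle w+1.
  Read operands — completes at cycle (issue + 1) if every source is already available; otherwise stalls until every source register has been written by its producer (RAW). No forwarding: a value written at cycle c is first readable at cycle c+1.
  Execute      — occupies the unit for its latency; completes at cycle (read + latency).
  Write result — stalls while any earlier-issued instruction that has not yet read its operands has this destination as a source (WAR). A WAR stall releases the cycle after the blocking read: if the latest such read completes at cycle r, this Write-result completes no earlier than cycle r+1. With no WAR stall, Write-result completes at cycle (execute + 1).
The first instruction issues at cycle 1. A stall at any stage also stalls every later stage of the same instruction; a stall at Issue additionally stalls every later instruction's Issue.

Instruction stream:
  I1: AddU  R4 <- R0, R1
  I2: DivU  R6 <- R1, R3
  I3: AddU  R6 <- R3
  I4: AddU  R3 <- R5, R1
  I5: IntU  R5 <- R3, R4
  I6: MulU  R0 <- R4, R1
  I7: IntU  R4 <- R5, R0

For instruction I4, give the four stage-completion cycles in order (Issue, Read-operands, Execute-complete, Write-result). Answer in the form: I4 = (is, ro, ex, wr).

[1] I1 dispatched to AddU
[2] I1 operands ready · I2 dispatched to DivU
[3] I2 operands ready
[4] I1 complete
[5] R4←I1
[10] I2 complete
[11] R6←I2
[12] I3 dispatched to AddU
[13] I3 operands ready
[15] I3 complete
[16] R6←I3
[17] I4 dispatched to AddU
[18] I4 operands ready · I5 dispatched to IntU
[19] I6 dispatched to MulU
[20] I4 complete · I6 operands ready
[21] R3←I4
[22] I5 operands ready
[23] I5 complete · I6 complete
[24] R5←I5 · R0←I6
[25] I7 dispatched to IntU
[26] I7 operands ready
[27] I7 complete
[28] R4←I7

I4 = (17, 18, 20, 21)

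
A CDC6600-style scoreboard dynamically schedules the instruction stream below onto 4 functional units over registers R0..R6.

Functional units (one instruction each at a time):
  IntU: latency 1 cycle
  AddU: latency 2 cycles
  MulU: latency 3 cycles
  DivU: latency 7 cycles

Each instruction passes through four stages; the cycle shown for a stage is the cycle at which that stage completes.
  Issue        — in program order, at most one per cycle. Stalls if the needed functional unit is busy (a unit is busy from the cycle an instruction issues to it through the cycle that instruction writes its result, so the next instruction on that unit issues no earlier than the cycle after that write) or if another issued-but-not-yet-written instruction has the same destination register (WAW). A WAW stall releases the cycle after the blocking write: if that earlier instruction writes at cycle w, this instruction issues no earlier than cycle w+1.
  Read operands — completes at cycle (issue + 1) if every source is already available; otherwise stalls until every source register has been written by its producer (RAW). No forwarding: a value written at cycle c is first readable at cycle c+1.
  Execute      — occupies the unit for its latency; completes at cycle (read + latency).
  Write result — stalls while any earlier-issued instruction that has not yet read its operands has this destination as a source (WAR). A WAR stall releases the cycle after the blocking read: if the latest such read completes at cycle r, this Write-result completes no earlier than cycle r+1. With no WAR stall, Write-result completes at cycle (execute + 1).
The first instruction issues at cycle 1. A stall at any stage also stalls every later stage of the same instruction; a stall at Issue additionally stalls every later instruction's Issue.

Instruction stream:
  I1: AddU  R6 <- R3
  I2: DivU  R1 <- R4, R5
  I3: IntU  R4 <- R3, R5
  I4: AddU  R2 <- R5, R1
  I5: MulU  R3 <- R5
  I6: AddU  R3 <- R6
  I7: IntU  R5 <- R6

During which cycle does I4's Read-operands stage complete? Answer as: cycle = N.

cycle = 12

I1  is:1  ro:2  ex:4  wr:5
I2  is:2  ro:3  ex:10  wr:11
I3  is:3  ro:4  ex:5  wr:6
I4  is:6  ro:12  ex:14  wr:15  — struct: AddU busy until I1 writes@5, RAW R1: wait I2 write@11
I5  is:7  ro:8  ex:11  wr:12
I6  is:16  ro:17  ex:19  wr:20  — struct: AddU busy until I4 writes@15
I7  is:17  ro:18  ex:19  wr:20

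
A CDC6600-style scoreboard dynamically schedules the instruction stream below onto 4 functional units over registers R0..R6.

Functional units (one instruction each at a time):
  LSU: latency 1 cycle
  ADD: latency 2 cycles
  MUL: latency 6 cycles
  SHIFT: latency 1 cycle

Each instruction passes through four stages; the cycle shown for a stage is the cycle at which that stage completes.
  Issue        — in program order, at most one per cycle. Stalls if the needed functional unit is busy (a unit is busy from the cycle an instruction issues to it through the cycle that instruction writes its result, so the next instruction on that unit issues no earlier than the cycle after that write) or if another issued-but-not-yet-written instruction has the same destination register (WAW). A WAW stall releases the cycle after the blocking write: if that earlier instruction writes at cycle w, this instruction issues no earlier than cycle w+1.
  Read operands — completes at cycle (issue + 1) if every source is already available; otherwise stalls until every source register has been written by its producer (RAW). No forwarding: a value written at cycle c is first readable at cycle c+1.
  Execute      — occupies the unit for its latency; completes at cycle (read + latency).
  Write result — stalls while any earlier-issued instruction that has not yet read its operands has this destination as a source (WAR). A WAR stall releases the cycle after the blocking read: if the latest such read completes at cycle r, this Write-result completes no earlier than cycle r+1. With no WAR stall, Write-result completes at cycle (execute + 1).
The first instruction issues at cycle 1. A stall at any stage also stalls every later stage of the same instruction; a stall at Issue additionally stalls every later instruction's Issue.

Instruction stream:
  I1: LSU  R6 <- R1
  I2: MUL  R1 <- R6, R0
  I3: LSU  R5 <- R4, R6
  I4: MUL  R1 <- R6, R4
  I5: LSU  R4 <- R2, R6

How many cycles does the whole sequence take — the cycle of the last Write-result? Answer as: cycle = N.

t=1  I1 issues→LSU
t=2  I1 reads · I2 issues→MUL
t=3  I1 exec-done
t=4  I1 writes R6
t=5  I2 reads · I3 issues→LSU
t=6  I3 reads
t=7  I3 exec-done
t=8  I3 writes R5
t=11  I2 exec-done
t=12  I2 writes R1
t=13  I4 issues→MUL
t=14  I4 reads · I5 issues→LSU
t=15  I5 reads
t=16  I5 exec-done
t=17  I5 writes R4
t=20  I4 exec-done
t=21  I4 writes R1

cycle = 21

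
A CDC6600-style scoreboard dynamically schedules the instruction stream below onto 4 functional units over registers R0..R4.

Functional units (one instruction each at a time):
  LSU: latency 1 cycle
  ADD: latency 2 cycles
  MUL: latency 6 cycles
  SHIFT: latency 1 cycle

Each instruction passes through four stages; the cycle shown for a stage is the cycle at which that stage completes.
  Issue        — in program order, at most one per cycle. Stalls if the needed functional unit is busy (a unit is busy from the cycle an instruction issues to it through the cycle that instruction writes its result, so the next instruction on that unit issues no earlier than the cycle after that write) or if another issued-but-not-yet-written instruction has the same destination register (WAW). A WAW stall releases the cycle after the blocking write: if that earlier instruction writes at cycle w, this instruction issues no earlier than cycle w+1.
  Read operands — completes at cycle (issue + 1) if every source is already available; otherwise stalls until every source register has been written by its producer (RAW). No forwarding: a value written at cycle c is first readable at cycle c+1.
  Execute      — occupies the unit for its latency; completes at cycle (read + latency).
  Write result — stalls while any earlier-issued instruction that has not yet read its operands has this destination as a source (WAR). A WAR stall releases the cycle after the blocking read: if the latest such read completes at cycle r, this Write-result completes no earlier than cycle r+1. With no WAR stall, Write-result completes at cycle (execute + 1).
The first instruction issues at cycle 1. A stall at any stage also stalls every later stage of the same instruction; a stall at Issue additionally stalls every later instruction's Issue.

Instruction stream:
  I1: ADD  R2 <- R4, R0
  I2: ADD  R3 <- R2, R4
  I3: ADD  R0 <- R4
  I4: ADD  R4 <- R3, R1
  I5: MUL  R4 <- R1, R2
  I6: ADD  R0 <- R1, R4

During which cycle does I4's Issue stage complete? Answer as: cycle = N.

[1] issue I1 (ADD)
[2] I1 read-ops
[4] I1 finished on ADD
[5] I1→R2
[6] issue I2 (ADD)
[7] I2 read-ops
[9] I2 finished on ADD
[10] I2→R3
[11] issue I3 (ADD)
[12] I3 read-ops
[14] I3 finished on ADD
[15] I3→R0
[16] issue I4 (ADD)
[17] I4 read-ops
[19] I4 finished on ADD
[20] I4→R4
[21] issue I5 (MUL)
[22] I5 read-ops, issue I6 (ADD)
[28] I5 finished on MUL
[29] I5→R4
[30] I6 read-ops
[32] I6 finished on ADD
[33] I6→R0

cycle = 16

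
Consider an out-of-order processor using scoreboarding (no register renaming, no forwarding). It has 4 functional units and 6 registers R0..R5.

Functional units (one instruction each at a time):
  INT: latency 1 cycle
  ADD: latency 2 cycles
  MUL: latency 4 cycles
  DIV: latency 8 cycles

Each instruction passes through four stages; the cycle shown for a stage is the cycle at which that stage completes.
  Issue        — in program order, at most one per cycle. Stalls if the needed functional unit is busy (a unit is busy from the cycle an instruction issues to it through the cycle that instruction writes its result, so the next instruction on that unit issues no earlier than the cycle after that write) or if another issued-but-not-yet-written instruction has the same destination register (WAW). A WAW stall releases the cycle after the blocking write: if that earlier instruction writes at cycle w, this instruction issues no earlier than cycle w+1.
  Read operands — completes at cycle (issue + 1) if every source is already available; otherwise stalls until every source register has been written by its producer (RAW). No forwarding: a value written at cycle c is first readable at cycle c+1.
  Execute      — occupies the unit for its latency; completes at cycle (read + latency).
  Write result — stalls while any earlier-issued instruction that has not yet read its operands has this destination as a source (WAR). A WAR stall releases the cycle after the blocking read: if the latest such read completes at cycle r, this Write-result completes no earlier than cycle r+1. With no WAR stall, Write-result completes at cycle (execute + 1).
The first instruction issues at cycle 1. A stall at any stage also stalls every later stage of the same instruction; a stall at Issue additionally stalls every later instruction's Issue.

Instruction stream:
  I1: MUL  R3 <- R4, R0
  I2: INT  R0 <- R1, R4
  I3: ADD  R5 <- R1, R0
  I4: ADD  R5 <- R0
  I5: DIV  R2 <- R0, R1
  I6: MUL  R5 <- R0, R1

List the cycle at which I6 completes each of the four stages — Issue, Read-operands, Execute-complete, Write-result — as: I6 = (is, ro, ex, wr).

I6 = (15, 16, 20, 21)

cycle 1: I1→MUL
cycle 2: I1 RO | I2→INT
cycle 3: I2 RO | I3→ADD
cycle 4: I2 EX
cycle 5: I2 WR R0
cycle 6: I1 EX | I3 RO
cycle 7: I1 WR R3
cycle 8: I3 EX
cycle 9: I3 WR R5
cycle 10: I4→ADD
cycle 11: I4 RO | I5→DIV
cycle 12: I5 RO
cycle 13: I4 EX
cycle 14: I4 WR R5
cycle 15: I6→MUL
cycle 16: I6 RO
cycle 20: I5 EX | I6 EX
cycle 21: I5 WR R2 | I6 WR R5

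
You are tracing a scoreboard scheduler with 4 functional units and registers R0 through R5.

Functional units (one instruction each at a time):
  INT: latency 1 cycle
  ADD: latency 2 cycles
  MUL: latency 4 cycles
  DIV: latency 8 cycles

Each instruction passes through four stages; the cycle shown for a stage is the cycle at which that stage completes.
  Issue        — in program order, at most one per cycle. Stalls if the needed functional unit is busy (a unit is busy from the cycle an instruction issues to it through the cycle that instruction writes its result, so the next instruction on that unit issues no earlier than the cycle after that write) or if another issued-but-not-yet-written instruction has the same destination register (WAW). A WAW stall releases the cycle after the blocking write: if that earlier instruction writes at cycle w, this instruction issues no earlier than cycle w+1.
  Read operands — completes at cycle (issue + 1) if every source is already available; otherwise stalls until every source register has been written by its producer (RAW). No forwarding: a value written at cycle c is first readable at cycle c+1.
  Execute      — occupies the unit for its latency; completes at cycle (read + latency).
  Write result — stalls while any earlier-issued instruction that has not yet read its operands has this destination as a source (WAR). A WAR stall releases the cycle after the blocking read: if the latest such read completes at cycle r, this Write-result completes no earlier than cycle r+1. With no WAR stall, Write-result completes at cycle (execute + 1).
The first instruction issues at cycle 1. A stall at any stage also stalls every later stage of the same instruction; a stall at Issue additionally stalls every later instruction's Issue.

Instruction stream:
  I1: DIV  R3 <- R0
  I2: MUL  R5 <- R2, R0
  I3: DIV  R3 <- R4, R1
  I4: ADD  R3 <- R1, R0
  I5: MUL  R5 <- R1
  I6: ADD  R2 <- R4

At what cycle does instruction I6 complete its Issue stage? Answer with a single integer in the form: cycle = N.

t=1  I1→DIV
t=2  I1 RO · I2→MUL
t=3  I2 RO
t=7  I2 EX
t=8  I2 WR R5
t=10  I1 EX
t=11  I1 WR R3
t=12  I3→DIV
t=13  I3 RO
t=21  I3 EX
t=22  I3 WR R3
t=23  I4→ADD
t=24  I4 RO · I5→MUL
t=25  I5 RO
t=26  I4 EX
t=27  I4 WR R3
t=28  I6→ADD
t=29  I5 EX · I6 RO
t=30  I5 WR R5
t=31  I6 EX
t=32  I6 WR R2

cycle = 28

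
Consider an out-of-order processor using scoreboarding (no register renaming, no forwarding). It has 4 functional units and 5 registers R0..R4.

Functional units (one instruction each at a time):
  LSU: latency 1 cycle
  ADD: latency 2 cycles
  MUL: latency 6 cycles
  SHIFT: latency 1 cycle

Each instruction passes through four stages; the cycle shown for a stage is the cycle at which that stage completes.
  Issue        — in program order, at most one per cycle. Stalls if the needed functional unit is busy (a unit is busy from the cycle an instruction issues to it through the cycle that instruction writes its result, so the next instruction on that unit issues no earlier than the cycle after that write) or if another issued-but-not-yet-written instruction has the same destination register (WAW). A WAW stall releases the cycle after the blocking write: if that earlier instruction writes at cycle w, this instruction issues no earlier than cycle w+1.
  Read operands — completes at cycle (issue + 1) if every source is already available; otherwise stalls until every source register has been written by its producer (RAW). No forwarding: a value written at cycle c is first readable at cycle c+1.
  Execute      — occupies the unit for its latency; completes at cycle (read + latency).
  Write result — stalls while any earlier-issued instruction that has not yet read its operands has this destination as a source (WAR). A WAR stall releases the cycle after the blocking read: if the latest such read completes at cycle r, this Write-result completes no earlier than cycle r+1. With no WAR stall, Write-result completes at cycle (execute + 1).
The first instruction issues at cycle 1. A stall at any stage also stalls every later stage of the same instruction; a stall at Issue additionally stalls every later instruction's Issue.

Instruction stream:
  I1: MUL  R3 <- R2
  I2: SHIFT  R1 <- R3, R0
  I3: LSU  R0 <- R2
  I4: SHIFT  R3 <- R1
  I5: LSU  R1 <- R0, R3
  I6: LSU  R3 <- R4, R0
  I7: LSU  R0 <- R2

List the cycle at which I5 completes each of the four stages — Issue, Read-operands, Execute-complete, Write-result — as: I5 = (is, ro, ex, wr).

I5 = (14, 17, 18, 19)

I1  is:1  ro:2  ex:8  wr:9
I2  is:2  ro:10  ex:11  wr:12  — RAW R3: wait I1 write@9
I3  is:3  ro:4  ex:5  wr:11  — WAR R0: wait I2 read@10
I4  is:13  ro:14  ex:15  wr:16  — struct: SHIFT busy until I2 writes@12
I5  is:14  ro:17  ex:18  wr:19  — RAW R3: wait I4 write@16
I6  is:20  ro:21  ex:22  wr:23  — struct: LSU busy until I5 writes@19
I7  is:24  ro:25  ex:26  wr:27  — struct: LSU busy until I6 writes@23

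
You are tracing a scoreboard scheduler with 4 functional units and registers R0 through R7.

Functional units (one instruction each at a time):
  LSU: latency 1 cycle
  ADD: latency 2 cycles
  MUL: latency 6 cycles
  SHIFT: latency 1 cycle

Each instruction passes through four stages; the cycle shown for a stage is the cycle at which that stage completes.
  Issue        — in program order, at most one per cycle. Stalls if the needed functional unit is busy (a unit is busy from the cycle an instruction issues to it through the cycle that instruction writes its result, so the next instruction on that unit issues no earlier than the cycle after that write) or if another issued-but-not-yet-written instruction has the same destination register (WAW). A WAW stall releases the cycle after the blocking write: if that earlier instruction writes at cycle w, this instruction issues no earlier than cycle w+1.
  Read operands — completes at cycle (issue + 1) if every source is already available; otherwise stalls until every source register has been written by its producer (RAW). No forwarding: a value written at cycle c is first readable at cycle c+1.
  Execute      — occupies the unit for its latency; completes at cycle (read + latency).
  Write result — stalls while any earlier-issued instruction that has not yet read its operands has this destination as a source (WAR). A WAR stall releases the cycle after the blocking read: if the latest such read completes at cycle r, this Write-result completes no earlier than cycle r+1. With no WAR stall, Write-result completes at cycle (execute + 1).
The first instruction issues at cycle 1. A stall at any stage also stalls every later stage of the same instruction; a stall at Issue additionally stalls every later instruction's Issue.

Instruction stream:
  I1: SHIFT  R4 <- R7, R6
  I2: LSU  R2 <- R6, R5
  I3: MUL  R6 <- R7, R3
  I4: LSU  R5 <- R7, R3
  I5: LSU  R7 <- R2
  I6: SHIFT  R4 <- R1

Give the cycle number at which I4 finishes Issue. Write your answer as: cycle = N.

c1: I1 dispatched to SHIFT
c2: I1 operands ready, I2 dispatched to LSU
c3: I1 complete, I2 operands ready, I3 dispatched to MUL
c4: R4←I1, I2 complete, I3 operands ready
c5: R2←I2
c6: I4 dispatched to LSU
c7: I4 operands ready
c8: I4 complete
c9: R5←I4
c10: I3 complete, I5 dispatched to LSU
c11: R6←I3, I5 operands ready, I6 dispatched to SHIFT
c12: I5 complete, I6 operands ready
c13: R7←I5, I6 complete
c14: R4←I6

cycle = 6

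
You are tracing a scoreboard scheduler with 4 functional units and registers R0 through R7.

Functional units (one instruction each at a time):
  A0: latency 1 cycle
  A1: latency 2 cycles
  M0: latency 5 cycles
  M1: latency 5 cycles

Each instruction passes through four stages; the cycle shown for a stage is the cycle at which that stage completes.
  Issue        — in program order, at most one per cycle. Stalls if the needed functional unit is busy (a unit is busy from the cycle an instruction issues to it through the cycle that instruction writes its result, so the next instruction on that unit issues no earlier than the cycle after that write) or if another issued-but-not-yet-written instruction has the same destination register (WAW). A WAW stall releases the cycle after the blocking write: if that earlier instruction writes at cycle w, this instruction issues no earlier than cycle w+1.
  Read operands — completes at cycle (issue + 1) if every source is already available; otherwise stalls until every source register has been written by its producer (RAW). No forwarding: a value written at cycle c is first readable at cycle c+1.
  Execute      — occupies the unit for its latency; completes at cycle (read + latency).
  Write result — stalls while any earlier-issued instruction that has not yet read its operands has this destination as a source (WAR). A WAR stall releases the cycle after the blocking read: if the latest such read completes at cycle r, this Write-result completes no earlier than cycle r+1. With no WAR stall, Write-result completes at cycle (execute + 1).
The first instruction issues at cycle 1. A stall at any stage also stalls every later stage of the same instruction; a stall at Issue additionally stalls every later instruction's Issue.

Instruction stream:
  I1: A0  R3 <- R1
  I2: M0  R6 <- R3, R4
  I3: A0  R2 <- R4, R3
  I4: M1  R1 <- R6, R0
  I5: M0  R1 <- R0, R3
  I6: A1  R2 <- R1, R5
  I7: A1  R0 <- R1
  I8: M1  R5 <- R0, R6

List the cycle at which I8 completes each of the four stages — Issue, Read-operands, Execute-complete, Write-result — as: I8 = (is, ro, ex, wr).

I8 = (32, 36, 41, 42)

c1: issue I1 (A0)
c2: I1 read-ops, issue I2 (M0)
c3: I1 finished on A0
c4: I1→R3
c5: I2 read-ops, issue I3 (A0)
c6: I3 read-ops, issue I4 (M1)
c7: I3 finished on A0
c8: I3→R2
c10: I2 finished on M0
c11: I2→R6
c12: I4 read-ops
c17: I4 finished on M1
c18: I4→R1
c19: issue I5 (M0)
c20: I5 read-ops, issue I6 (A1)
c25: I5 finished on M0
c26: I5→R1
c27: I6 read-ops
c29: I6 finished on A1
c30: I6→R2
c31: issue I7 (A1)
c32: I7 read-ops, issue I8 (M1)
c34: I7 finished on A1
c35: I7→R0
c36: I8 read-ops
c41: I8 finished on M1
c42: I8→R5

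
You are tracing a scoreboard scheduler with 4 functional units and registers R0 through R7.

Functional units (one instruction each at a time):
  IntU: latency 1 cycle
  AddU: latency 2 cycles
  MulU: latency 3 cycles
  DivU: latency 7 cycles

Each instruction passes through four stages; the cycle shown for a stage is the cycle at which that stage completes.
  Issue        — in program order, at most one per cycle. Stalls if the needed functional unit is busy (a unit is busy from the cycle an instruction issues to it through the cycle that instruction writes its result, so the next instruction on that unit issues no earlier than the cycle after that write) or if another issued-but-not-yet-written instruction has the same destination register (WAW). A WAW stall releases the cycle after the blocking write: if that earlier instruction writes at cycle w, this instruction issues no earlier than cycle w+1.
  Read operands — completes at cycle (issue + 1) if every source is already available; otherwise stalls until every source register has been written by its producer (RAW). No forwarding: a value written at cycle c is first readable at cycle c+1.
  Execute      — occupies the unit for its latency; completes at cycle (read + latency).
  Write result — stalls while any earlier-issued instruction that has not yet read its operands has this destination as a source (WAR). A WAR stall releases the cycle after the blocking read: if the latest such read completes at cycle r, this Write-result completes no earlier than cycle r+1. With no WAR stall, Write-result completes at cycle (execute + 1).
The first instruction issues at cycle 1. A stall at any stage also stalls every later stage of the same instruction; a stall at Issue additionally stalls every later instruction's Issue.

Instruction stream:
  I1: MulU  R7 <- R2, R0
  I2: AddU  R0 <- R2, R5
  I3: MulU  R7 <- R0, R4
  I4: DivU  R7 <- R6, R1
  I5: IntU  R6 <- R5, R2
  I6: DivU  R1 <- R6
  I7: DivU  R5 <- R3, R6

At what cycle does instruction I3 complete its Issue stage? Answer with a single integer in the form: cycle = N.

I1 -> (1, 2, 5, 6)
I2 -> (2, 3, 5, 6)
I3 -> (7, 8, 11, 12)  // struct: MulU busy until I1 writes@6
I4 -> (13, 14, 21, 22)  // WAW R7: wait I3 write@12
I5 -> (14, 15, 16, 17)
I6 -> (23, 24, 31, 32)  // struct: DivU busy until I4 writes@22
I7 -> (33, 34, 41, 42)  // struct: DivU busy until I6 writes@32

cycle = 7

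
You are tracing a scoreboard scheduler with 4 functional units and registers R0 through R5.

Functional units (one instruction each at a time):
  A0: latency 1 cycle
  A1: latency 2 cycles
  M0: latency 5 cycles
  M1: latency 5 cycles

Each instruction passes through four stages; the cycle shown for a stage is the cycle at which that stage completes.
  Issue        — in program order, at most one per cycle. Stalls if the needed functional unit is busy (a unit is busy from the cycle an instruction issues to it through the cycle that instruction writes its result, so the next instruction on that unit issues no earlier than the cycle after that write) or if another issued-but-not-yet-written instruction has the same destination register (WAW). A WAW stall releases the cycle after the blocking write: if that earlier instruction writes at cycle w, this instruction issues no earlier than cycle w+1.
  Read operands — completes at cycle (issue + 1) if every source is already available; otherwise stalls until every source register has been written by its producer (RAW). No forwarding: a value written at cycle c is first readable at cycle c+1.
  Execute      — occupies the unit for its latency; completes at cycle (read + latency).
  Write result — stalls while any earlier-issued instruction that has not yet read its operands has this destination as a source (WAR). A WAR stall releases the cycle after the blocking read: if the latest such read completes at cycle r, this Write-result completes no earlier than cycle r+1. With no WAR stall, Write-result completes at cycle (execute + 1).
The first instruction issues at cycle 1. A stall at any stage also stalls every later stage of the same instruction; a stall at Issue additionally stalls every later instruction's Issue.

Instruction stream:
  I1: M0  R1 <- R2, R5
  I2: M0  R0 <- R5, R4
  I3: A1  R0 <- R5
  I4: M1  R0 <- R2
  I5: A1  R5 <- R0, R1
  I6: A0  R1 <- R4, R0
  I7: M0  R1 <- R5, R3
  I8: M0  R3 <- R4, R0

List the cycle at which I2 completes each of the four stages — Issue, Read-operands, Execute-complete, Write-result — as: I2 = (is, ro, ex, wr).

I2 = (9, 10, 15, 16)

[I1] 1/2/7/8
[I2] 9/10/15/16  (struct: M0 busy until I1 writes@8)
[I3] 17/18/20/21  (WAW R0: wait I2 write@16)
[I4] 22/23/28/29  (WAW R0: wait I3 write@21)
[I5] 23/30/32/33  (RAW R0: wait I4 write@29)
[I6] 24/30/31/32  (RAW R0: wait I4 write@29)
[I7] 33/34/39/40  (WAW R1: wait I6 write@32)
[I8] 41/42/47/48  (struct: M0 busy until I7 writes@40)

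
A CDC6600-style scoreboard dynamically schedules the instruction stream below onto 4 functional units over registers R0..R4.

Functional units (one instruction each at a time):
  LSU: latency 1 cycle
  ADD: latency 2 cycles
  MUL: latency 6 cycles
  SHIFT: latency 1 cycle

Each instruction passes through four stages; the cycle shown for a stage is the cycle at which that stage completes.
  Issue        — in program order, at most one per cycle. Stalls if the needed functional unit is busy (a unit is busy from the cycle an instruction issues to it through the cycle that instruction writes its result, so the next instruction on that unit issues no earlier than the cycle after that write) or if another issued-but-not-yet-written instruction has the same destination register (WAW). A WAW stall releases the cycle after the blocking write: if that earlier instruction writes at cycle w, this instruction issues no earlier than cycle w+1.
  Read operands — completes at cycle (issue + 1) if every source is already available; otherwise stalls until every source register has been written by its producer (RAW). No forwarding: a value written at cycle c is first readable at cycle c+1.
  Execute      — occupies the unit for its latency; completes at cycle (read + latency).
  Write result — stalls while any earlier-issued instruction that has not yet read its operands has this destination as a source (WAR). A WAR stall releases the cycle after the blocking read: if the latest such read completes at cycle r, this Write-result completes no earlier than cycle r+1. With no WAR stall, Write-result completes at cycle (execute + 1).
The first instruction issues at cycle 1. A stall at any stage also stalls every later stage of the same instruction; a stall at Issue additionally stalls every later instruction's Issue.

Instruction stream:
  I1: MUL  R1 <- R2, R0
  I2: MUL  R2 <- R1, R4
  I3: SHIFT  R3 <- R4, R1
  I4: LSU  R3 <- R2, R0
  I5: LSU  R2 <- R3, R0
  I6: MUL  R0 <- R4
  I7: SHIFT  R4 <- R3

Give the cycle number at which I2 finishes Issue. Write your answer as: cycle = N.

cycle = 10

[1] issue I1 (MUL)
[2] I1 read-ops
[8] I1 finished on MUL
[9] I1→R1
[10] issue I2 (MUL)
[11] I2 read-ops, issue I3 (SHIFT)
[12] I3 read-ops
[13] I3 finished on SHIFT
[14] I3→R3
[15] issue I4 (LSU)
[17] I2 finished on MUL
[18] I2→R2
[19] I4 read-ops
[20] I4 finished on LSU
[21] I4→R3
[22] issue I5 (LSU)
[23] I5 read-ops, issue I6 (MUL)
[24] I5 finished on LSU, I6 read-ops, issue I7 (SHIFT)
[25] I5→R2, I7 read-ops
[26] I7 finished on SHIFT
[27] I7→R4
[30] I6 finished on MUL
[31] I6→R0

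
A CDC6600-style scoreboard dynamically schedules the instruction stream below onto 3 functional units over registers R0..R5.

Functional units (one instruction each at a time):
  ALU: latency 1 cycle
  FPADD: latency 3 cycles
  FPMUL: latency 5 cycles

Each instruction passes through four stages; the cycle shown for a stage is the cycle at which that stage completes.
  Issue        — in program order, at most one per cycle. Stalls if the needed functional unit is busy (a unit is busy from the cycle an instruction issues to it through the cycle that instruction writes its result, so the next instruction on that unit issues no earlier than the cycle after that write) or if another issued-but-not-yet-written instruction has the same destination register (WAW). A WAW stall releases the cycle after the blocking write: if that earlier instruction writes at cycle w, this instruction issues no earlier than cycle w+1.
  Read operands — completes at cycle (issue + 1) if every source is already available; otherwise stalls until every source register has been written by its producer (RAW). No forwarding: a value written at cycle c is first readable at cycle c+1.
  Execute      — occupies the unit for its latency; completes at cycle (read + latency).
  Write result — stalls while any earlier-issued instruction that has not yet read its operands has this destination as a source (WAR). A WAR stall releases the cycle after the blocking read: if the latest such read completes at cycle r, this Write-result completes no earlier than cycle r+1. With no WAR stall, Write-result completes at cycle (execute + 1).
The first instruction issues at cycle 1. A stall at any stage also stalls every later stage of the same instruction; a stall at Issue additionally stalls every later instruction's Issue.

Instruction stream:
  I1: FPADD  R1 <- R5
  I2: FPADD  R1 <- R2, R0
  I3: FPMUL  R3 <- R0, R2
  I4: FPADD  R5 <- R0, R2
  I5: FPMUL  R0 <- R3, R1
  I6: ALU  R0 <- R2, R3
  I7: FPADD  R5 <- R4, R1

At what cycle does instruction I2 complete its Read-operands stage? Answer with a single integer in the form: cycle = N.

t=1  issue I1 (FPADD)
t=2  I1 read-ops
t=5  I1 finished on FPADD
t=6  I1→R1
t=7  issue I2 (FPADD)
t=8  I2 read-ops · issue I3 (FPMUL)
t=9  I3 read-ops
t=11  I2 finished on FPADD
t=12  I2→R1
t=13  issue I4 (FPADD)
t=14  I3 finished on FPMUL · I4 read-ops
t=15  I3→R3
t=16  issue I5 (FPMUL)
t=17  I4 finished on FPADD · I5 read-ops
t=18  I4→R5
t=22  I5 finished on FPMUL
t=23  I5→R0
t=24  issue I6 (ALU)
t=25  I6 read-ops · issue I7 (FPADD)
t=26  I6 finished on ALU · I7 read-ops
t=27  I6→R0
t=29  I7 finished on FPADD
t=30  I7→R5

cycle = 8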